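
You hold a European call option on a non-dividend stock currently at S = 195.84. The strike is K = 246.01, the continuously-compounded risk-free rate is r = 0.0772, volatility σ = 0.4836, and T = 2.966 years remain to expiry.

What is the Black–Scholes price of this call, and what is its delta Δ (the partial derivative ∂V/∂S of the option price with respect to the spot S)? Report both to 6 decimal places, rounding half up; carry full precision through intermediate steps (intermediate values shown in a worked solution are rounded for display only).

σ√T = 0.4836·√2.966 = 0.832860
d₁ = (ln(S/K) + (r+σ²/2)T) / (σ√T) = (ln(195.84/246.01) + (0.0772+0.4836²/2)·2.966) / 0.832860 = (-0.228074 + 0.575803) / 0.832860 = 0.417512
d₂ = d₁ − σ√T = 0.417512 − 0.832860 = -0.415348
e^{−rT} = e^{−0.0772·2.966} = 0.795348
N(d₁) = 0.661848,  N(d₂) = 0.338944
Call price V = S·N(d₁) − K·e^{−rT}·N(d₂) = 129.616296 − 66.318928 = 63.297368
Δ = N(d₁) = 0.661848

price = 63.297368
Δ = 0.661848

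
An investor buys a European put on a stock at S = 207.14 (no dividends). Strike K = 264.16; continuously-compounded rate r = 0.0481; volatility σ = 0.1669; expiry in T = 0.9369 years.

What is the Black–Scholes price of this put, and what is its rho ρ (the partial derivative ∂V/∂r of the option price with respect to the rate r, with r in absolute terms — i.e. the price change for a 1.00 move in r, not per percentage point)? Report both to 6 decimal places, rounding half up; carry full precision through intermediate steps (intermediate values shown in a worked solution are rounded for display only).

σ√T = 0.1669·√0.9369 = 0.161549
d₁ = (ln(S/K) + (r+σ²/2)T) / (σ√T) = (ln(207.14/264.16) + (0.0481+0.1669²/2)·0.9369) / 0.161549 = (-0.243160 + 0.058114) / 0.161549 = -1.145453
d₂ = d₁ − σ√T = -1.145453 − 0.161549 = -1.307002
e^{−rT} = e^{−0.0481·0.9369} = 0.955935
N(−d₁) = 0.873989,  N(−d₂) = 0.904394
Put price V = K·e^{−rT}·N(−d₂) − S·N(−d₁) = 228.377468 − 181.038131 = 47.339337
ρ = −K·T·e^{−rT}·N(−d₂) = -213.966850

price = 47.339337
ρ = -213.966850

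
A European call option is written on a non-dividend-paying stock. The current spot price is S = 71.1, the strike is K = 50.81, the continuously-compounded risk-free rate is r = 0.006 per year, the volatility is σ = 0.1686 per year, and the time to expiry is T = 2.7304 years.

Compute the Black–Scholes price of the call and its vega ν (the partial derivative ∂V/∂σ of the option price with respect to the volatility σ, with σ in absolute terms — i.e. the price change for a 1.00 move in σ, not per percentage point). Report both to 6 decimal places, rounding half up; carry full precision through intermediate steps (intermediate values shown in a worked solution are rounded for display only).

price = 21.924660
ν = 17.488965

σ√T = 0.1686·√2.7304 = 0.278593
d₁ = (ln(S/K) + (r+σ²/2)T) / (σ√T) = (ln(71.1/50.81) + (0.006+0.1686²/2)·2.7304) / 0.278593 = (0.335994 + 0.055190) / 0.278593 = 1.404139
d₂ = d₁ − σ√T = 1.404139 − 0.278593 = 1.125545
e^{−rT} = e^{−0.006·2.7304} = 0.983751
N(d₁) = 0.919861,  N(d₂) = 0.869821
Call price V = S·N(d₁) − K·e^{−rT}·N(d₂) = 65.402133 − 43.477473 = 21.924660
φ(d₁) = (1/√(2π))·e^{−d₁²/2} = 0.148861
ν = S·φ(d₁)·√T = 17.488965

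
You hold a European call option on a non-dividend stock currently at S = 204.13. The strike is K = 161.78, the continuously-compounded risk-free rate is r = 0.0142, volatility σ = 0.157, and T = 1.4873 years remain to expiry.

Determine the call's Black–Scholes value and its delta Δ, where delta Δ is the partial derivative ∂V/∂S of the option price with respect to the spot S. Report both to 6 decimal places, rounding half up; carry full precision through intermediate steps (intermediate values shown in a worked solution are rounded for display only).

σ√T = 0.157·√1.4873 = 0.191469
d₁ = (ln(S/K) + (r+σ²/2)T) / (σ√T) = (ln(204.13/161.78) + (0.0142+0.157²/2)·1.4873) / 0.191469 = (0.232520 + 0.039450) / 0.191469 = 1.420435
d₂ = d₁ − σ√T = 1.420435 − 0.191469 = 1.228966
e^{−rT} = e^{−0.0142·1.4873} = 0.979102
N(d₁) = 0.922259,  N(d₂) = 0.890458
Call price V = S·N(d₁) − K·e^{−rT}·N(d₂) = 188.260821 − 141.047683 = 47.213138
Δ = N(d₁) = 0.922259

price = 47.213138
Δ = 0.922259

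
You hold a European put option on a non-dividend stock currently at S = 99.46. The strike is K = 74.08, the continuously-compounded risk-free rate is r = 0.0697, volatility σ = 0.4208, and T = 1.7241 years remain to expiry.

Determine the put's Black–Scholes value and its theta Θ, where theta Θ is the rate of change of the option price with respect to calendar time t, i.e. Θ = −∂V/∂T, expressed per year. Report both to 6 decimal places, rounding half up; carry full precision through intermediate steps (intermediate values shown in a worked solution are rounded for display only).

σ√T = 0.4208·√1.7241 = 0.552531
d₁ = (ln(S/K) + (r+σ²/2)T) / (σ√T) = (ln(99.46/74.08) + (0.0697+0.4208²/2)·1.7241) / 0.552531 = (0.294610 + 0.272815) / 0.552531 = 1.026956
d₂ = d₁ − σ√T = 1.026956 − 0.552531 = 0.474424
e^{−rT} = e^{−0.0697·1.7241} = 0.886770
N(−d₁) = 0.152221,  N(−d₂) = 0.317599
Put price V = K·e^{−rT}·N(−d₂) − S·N(−d₁) = 20.863667 − 15.139870 = 5.723798
φ(d₁) = (1/√(2π))·e^{−d₁²/2} = 0.235450
Θ = −S·φ(d₁)·σ/(2√T) + r·K·e^{−rT}·N(−d₂) = −3.752419 + 1.454198 = -2.298222

price = 5.723798
Θ = -2.298222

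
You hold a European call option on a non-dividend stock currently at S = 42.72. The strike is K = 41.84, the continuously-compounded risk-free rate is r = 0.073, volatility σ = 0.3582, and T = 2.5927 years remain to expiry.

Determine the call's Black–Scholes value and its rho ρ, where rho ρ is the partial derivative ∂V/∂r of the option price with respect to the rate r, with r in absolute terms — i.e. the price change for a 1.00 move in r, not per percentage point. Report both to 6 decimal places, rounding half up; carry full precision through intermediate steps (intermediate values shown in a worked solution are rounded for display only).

price = 13.381495
ρ = 47.600621

σ√T = 0.3582·√2.5927 = 0.576769
d₁ = (ln(S/K) + (r+σ²/2)T) / (σ√T) = (ln(42.72/41.84) + (0.073+0.3582²/2)·2.5927) / 0.576769 = (0.020814 + 0.355598) / 0.576769 = 0.652623
d₂ = d₁ − σ√T = 0.652623 − 0.576769 = 0.075854
e^{−rT} = e^{−0.073·2.5927} = 0.827565
N(d₁) = 0.743000,  N(d₂) = 0.530232
Call price V = S·N(d₁) − K·e^{−rT}·N(d₂) = 31.740974 − 18.359479 = 13.381495
ρ = K·T·e^{−rT}·N(d₂) = 47.600621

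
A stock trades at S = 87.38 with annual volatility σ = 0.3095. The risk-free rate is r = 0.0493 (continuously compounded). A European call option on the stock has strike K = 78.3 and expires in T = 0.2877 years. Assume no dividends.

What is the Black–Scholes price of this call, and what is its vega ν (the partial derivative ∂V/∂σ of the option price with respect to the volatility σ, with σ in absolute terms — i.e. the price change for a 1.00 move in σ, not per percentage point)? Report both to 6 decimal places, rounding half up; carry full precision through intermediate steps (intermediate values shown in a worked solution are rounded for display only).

price = 11.978824
ν = 13.256468

σ√T = 0.3095·√0.2877 = 0.166009
d₁ = (ln(S/K) + (r+σ²/2)T) / (σ√T) = (ln(87.38/78.3) + (0.0493+0.3095²/2)·0.2877) / 0.166009 = (0.109719 + 0.027963) / 0.166009 = 0.829366
d₂ = d₁ − σ√T = 0.829366 − 0.166009 = 0.663357
e^{−rT} = e^{−0.0493·0.2877} = 0.985917
N(d₁) = 0.796551,  N(d₂) = 0.746449
Call price V = S·N(d₁) − K·e^{−rT}·N(d₂) = 69.602651 − 57.623827 = 11.978824
φ(d₁) = (1/√(2π))·e^{−d₁²/2} = 0.282843
ν = S·φ(d₁)·√T = 13.256468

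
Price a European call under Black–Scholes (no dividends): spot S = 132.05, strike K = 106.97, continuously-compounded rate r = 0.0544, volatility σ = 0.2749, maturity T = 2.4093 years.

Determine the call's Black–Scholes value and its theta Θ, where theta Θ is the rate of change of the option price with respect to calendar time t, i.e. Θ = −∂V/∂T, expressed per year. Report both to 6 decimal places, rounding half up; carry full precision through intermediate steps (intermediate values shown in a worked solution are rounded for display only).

σ√T = 0.2749·√2.4093 = 0.426698
d₁ = (ln(S/K) + (r+σ²/2)T) / (σ√T) = (ln(132.05/106.97) + (0.0544+0.2749²/2)·2.4093) / 0.426698 = (0.210632 + 0.222101) / 0.426698 = 1.014146
d₂ = d₁ − σ√T = 1.014146 − 0.426698 = 0.587448
e^{−rT} = e^{−0.0544·2.4093} = 0.877160
N(d₁) = 0.844743,  N(d₂) = 0.721549
Call price V = S·N(d₁) − K·e^{−rT}·N(d₂) = 111.548366 − 67.702764 = 43.845602
φ(d₁) = (1/√(2π))·e^{−d₁²/2} = 0.238548
Θ = −S·φ(d₁)·σ/(2√T) − r·K·e^{−rT}·N(d₂) = −2.789418 − 3.683030 = -6.472449

price = 43.845602
Θ = -6.472449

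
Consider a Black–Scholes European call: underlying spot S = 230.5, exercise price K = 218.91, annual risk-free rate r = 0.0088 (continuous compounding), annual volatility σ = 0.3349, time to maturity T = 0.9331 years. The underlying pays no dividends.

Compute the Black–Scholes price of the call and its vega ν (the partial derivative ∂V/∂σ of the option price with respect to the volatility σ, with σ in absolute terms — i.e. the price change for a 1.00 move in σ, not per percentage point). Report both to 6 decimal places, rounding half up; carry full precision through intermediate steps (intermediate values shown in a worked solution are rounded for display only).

σ√T = 0.3349·√0.9331 = 0.323504
d₁ = (ln(S/K) + (r+σ²/2)T) / (σ√T) = (ln(230.5/218.91) + (0.0088+0.3349²/2)·0.9331) / 0.323504 = (0.051590 + 0.060539) / 0.323504 = 0.346607
d₂ = d₁ − σ√T = 0.346607 − 0.323504 = 0.023104
e^{−rT} = e^{−0.0088·0.9331} = 0.991822
N(d₁) = 0.635557,  N(d₂) = 0.509216
Call price V = S·N(d₁) − K·e^{−rT}·N(d₂) = 146.495856 − 110.560940 = 35.934916
φ(d₁) = (1/√(2π))·e^{−d₁²/2} = 0.375684
ν = S·φ(d₁)·√T = 83.648419

price = 35.934916
ν = 83.648419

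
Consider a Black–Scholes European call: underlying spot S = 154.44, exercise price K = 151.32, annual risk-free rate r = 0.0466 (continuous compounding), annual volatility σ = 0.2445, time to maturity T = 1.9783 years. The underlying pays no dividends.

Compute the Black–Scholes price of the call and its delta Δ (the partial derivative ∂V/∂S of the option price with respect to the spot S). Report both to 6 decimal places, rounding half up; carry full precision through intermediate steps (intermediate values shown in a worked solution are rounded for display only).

σ√T = 0.2445·√1.9783 = 0.343894
d₁ = (ln(S/K) + (r+σ²/2)T) / (σ√T) = (ln(154.44/151.32) + (0.0466+0.2445²/2)·1.9783) / 0.343894 = (0.020409 + 0.151320) / 0.343894 = 0.499367
d₂ = d₁ − σ√T = 0.499367 − 0.343894 = 0.155472
e^{−rT} = e^{−0.0466·1.9783} = 0.911933
N(d₁) = 0.691239,  N(d₂) = 0.561775
Call price V = S·N(d₁) − K·e^{−rT}·N(d₂) = 106.755013 − 77.521477 = 29.233536
Δ = N(d₁) = 0.691239

price = 29.233536
Δ = 0.691239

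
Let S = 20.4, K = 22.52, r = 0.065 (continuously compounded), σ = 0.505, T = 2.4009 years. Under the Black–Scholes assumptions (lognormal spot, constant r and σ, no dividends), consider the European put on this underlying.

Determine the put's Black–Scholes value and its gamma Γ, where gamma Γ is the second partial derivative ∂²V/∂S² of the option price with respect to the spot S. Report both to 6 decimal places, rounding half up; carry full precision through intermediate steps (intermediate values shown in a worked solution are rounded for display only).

σ√T = 0.505·√2.4009 = 0.782489
d₁ = (ln(S/K) + (r+σ²/2)T) / (σ√T) = (ln(20.4/22.52) + (0.065+0.505²/2)·2.4009) / 0.782489 = (-0.098869 + 0.462203) / 0.782489 = 0.464331
d₂ = d₁ − σ√T = 0.464331 − 0.782489 = -0.318158
e^{−rT} = e^{−0.065·2.4009} = 0.855509
N(−d₁) = 0.321205,  N(−d₂) = 0.624817
Put price V = K·e^{−rT}·N(−d₂) − S·N(−d₁) = 12.037774 − 6.552585 = 5.485188
φ(d₁) = (1/√(2π))·e^{−d₁²/2} = 0.358173
Γ = φ(d₁) / (S·σ·√T) = 0.022438

price = 5.485188
Γ = 0.022438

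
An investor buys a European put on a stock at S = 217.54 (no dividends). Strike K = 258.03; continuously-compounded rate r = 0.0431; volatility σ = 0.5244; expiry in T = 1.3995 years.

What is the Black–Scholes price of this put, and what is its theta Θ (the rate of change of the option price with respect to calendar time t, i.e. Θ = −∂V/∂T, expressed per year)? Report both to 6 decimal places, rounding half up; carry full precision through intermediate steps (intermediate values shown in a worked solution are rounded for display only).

σ√T = 0.5244·√1.3995 = 0.620368
d₁ = (ln(S/K) + (r+σ²/2)T) / (σ√T) = (ln(217.54/258.03) + (0.0431+0.5244²/2)·1.3995) / 0.620368 = (-0.170693 + 0.252746) / 0.620368 = 0.132266
d₂ = d₁ − σ√T = 0.132266 − 0.620368 = -0.488102
e^{−rT} = e^{−0.0431·1.3995} = 0.941465
N(−d₁) = 0.447387,  N(−d₂) = 0.687261
Put price V = K·e^{−rT}·N(−d₂) − S·N(−d₁) = 166.953702 − 97.324586 = 69.629116
φ(d₁) = (1/√(2π))·e^{−d₁²/2} = 0.395468
Θ = −S·φ(d₁)·σ/(2√T) + r·K·e^{−rT}·N(−d₂) = −19.067625 + 7.195705 = -11.871921

price = 69.629116
Θ = -11.871921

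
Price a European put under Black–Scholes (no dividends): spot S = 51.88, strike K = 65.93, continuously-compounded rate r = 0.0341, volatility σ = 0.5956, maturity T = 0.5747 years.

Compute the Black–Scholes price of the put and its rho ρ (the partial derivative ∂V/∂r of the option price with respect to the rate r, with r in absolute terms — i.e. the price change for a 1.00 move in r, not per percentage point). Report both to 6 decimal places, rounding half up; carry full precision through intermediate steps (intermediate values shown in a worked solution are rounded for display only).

price = 17.977813
ρ = -28.316366

σ√T = 0.5956·√0.5747 = 0.451518
d₁ = (ln(S/K) + (r+σ²/2)T) / (σ√T) = (ln(51.88/65.93) + (0.0341+0.5956²/2)·0.5747) / 0.451518 = (-0.239660 + 0.121532) / 0.451518 = -0.261625
d₂ = d₁ − σ√T = -0.261625 − 0.451518 = -0.713144
e^{−rT} = e^{−0.0341·0.5747} = 0.980594
N(−d₁) = 0.603195,  N(−d₂) = 0.762122
Put price V = K·e^{−rT}·N(−d₂) − S·N(−d₁) = 49.271560 − 31.293748 = 17.977813
ρ = −K·T·e^{−rT}·N(−d₂) = -28.316366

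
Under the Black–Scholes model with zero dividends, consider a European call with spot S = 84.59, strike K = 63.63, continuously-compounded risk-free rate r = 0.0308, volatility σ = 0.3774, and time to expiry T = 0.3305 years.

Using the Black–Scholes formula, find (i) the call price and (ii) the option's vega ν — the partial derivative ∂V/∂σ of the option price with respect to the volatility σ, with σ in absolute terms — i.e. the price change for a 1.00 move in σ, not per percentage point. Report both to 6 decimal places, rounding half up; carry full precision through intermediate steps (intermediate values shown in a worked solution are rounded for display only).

price = 22.236632
ν = 6.607268

σ√T = 0.3774·√0.3305 = 0.216964
d₁ = (ln(S/K) + (r+σ²/2)T) / (σ√T) = (ln(84.59/63.63) + (0.0308+0.3774²/2)·0.3305) / 0.216964 = (0.284731 + 0.033716) / 0.216964 = 1.467742
d₂ = d₁ − σ√T = 1.467742 − 0.216964 = 1.250778
e^{−rT} = e^{−0.0308·0.3305} = 0.989872
N(d₁) = 0.928913,  N(d₂) = 0.894492
Call price V = S·N(d₁) − K·e^{−rT}·N(d₂) = 78.576734 − 56.340102 = 22.236632
φ(d₁) = (1/√(2π))·e^{−d₁²/2} = 0.135868
ν = S·φ(d₁)·√T = 6.607268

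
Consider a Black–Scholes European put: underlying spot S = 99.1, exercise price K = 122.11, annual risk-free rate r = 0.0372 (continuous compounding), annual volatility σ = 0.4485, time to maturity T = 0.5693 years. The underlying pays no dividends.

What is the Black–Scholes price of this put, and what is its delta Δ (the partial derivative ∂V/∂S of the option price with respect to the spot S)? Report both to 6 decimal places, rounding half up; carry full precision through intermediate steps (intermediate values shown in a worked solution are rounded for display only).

σ√T = 0.4485·√0.5693 = 0.338402
d₁ = (ln(S/K) + (r+σ²/2)T) / (σ√T) = (ln(99.1/122.11) + (0.0372+0.4485²/2)·0.5693) / 0.338402 = (-0.208793 + 0.078436) / 0.338402 = -0.385213
d₂ = d₁ − σ√T = -0.385213 − 0.338402 = -0.723615
e^{−rT} = e^{−0.0372·0.5693} = 0.979045
N(−d₁) = 0.649960,  N(−d₂) = 0.765349
Put price V = K·e^{−rT}·N(−d₂) − S·N(−d₁) = 91.498350 − 64.411056 = 27.087294
Δ = −N(−d₁) = -0.649960

price = 27.087294
Δ = -0.649960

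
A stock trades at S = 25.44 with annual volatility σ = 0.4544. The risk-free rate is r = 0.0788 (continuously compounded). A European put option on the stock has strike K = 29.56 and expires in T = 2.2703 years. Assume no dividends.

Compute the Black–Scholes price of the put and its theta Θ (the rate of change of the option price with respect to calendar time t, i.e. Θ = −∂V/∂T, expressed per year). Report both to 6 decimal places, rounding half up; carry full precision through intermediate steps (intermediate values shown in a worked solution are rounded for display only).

price = 6.363243
Θ = -0.217628

σ√T = 0.4544·√2.2703 = 0.684668
d₁ = (ln(S/K) + (r+σ²/2)T) / (σ√T) = (ln(25.44/29.56) + (0.0788+0.4544²/2)·2.2703) / 0.684668 = (-0.150099 + 0.413285) / 0.684668 = 0.384399
d₂ = d₁ − σ√T = 0.384399 − 0.684668 = -0.300269
e^{−rT} = e^{−0.0788·2.2703} = 0.836190
N(−d₁) = 0.350342,  N(−d₂) = 0.618014
Put price V = K·e^{−rT}·N(−d₂) − S·N(−d₁) = 15.275932 − 8.912689 = 6.363243
φ(d₁) = (1/√(2π))·e^{−d₁²/2} = 0.370530
Θ = −S·φ(d₁)·σ/(2√T) + r·K·e^{−rT}·N(−d₂) = −1.421372 + 1.203743 = -0.217628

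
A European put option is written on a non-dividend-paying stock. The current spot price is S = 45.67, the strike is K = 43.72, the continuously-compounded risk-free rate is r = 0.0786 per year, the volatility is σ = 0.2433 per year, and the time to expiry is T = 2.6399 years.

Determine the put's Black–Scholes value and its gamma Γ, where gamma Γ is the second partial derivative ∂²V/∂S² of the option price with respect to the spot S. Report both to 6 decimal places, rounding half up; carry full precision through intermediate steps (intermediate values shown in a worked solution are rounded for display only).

price = 2.508070
Γ = 0.015620

σ√T = 0.2433·√2.6399 = 0.395308
d₁ = (ln(S/K) + (r+σ²/2)T) / (σ√T) = (ln(45.67/43.72) + (0.0786+0.2433²/2)·2.6399) / 0.395308 = (0.043636 + 0.285630) / 0.395308 = 0.832936
d₂ = d₁ − σ√T = 0.832936 − 0.395308 = 0.437628
e^{−rT} = e^{−0.0786·2.6399} = 0.812616
N(−d₁) = 0.202440,  N(−d₂) = 0.330828
Put price V = K·e^{−rT}·N(−d₂) − S·N(−d₁) = 11.753525 − 9.245455 = 2.508070
φ(d₁) = (1/√(2π))·e^{−d₁²/2} = 0.282005
Γ = φ(d₁) / (S·σ·√T) = 0.015620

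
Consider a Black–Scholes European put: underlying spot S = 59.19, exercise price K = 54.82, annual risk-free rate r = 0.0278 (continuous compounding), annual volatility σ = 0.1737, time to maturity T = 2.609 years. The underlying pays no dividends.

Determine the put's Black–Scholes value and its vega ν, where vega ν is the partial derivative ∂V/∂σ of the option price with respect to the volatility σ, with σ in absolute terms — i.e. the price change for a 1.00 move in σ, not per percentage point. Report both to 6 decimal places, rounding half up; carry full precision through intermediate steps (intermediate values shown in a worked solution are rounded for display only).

price = 2.884970
ν = 30.429011

σ√T = 0.1737·√2.609 = 0.280567
d₁ = (ln(S/K) + (r+σ²/2)T) / (σ√T) = (ln(59.19/54.82) + (0.0278+0.1737²/2)·2.609) / 0.280567 = (0.076698 + 0.111889) / 0.280567 = 0.672162
d₂ = d₁ − σ√T = 0.672162 − 0.280567 = 0.391595
e^{−rT} = e^{−0.0278·2.609} = 0.930038
N(−d₁) = 0.250740,  N(−d₂) = 0.347679
Put price V = K·e^{−rT}·N(−d₂) − S·N(−d₁) = 17.726281 − 14.841311 = 2.884970
φ(d₁) = (1/√(2π))·e^{−d₁²/2} = 0.318275
ν = S·φ(d₁)·√T = 30.429011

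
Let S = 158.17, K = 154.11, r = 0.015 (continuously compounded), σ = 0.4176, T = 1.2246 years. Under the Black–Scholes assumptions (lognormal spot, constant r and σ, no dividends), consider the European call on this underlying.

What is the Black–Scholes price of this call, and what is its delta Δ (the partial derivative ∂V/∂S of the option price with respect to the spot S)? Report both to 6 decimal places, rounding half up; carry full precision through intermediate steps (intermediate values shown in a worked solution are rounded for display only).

σ√T = 0.4176·√1.2246 = 0.462123
d₁ = (ln(S/K) + (r+σ²/2)T) / (σ√T) = (ln(158.17/154.11) + (0.015+0.4176²/2)·1.2246) / 0.462123 = (0.026004 + 0.125148) / 0.462123 = 0.327081
d₂ = d₁ − σ√T = 0.327081 − 0.462123 = -0.135042
e^{−rT} = e^{−0.015·1.2246} = 0.981799
N(d₁) = 0.628197,  N(d₂) = 0.446289
Call price V = S·N(d₁) − K·e^{−rT}·N(d₂) = 99.361865 − 67.525798 = 31.836067
Δ = N(d₁) = 0.628197

price = 31.836067
Δ = 0.628197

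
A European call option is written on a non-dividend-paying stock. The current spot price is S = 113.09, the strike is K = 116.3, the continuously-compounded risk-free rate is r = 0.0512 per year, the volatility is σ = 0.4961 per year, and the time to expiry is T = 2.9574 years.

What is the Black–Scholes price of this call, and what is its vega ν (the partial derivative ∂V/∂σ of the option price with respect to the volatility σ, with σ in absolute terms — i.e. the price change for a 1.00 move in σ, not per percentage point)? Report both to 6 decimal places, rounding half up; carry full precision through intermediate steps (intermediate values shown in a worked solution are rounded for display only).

price = 42.097127
ν = 65.906536

σ√T = 0.4961·√2.9574 = 0.853148
d₁ = (ln(S/K) + (r+σ²/2)T) / (σ√T) = (ln(113.09/116.3) + (0.0512+0.4961²/2)·2.9574) / 0.853148 = (-0.027989 + 0.515349) / 0.853148 = 0.571250
d₂ = d₁ − σ√T = 0.571250 − 0.853148 = -0.281898
e^{−rT} = e^{−0.0512·2.9574} = 0.859488
N(d₁) = 0.716085,  N(d₂) = 0.389011
Call price V = S·N(d₁) − K·e^{−rT}·N(d₂) = 80.982027 − 38.884901 = 42.097127
φ(d₁) = (1/√(2π))·e^{−d₁²/2} = 0.338883
ν = S·φ(d₁)·√T = 65.906536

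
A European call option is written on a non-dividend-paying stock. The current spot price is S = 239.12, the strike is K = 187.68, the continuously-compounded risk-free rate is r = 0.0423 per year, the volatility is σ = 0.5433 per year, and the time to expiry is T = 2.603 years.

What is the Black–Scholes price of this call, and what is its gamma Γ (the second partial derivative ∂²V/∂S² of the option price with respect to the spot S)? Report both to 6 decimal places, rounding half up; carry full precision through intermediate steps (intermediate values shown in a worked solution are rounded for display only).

price = 109.582074
Γ = 0.001337

σ√T = 0.5433·√2.603 = 0.876550
d₁ = (ln(S/K) + (r+σ²/2)T) / (σ√T) = (ln(239.12/187.68) + (0.0423+0.5433²/2)·2.603) / 0.876550 = (0.242227 + 0.494277) / 0.876550 = 0.840230
d₂ = d₁ − σ√T = 0.840230 − 0.876550 = -0.036320
e^{−rT} = e^{−0.0423·2.603} = 0.895738
N(d₁) = 0.799610,  N(d₂) = 0.485514
Call price V = S·N(d₁) − K·e^{−rT}·N(d₂) = 191.202839 − 81.620766 = 109.582074
φ(d₁) = (1/√(2π))·e^{−d₁²/2} = 0.280290
Γ = φ(d₁) / (S·σ·√T) = 0.001337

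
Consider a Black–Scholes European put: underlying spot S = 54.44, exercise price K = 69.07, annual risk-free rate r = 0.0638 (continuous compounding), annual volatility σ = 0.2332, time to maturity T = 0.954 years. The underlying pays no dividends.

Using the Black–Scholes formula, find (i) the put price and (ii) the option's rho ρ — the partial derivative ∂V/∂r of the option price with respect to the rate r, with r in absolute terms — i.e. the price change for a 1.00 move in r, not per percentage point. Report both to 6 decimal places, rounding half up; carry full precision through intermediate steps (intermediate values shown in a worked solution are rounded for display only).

price = 12.238409
ρ = -50.451656

σ√T = 0.2332·√0.954 = 0.227773
d₁ = (ln(S/K) + (r+σ²/2)T) / (σ√T) = (ln(54.44/69.07) + (0.0638+0.2332²/2)·0.954) / 0.227773 = (-0.238021 + 0.086806) / 0.227773 = -0.663887
d₂ = d₁ − σ√T = -0.663887 − 0.227773 = -0.891661
e^{−rT} = e^{−0.0638·0.954} = 0.940950
N(−d₁) = 0.746619,  N(−d₂) = 0.813713
Put price V = K·e^{−rT}·N(−d₂) − S·N(−d₁) = 52.884336 − 40.645927 = 12.238409
ρ = −K·T·e^{−rT}·N(−d₂) = -50.451656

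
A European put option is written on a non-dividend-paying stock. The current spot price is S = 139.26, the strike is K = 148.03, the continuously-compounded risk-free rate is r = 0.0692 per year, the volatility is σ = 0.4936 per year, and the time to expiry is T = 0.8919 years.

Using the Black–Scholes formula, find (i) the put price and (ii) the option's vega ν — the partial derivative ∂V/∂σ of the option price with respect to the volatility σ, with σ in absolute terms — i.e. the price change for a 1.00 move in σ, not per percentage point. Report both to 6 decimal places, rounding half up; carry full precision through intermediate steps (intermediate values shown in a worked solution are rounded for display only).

σ√T = 0.4936·√0.8919 = 0.466158
d₁ = (ln(S/K) + (r+σ²/2)T) / (σ√T) = (ln(139.26/148.03) + (0.0692+0.4936²/2)·0.8919) / 0.466158 = (-0.061072 + 0.170371) / 0.466158 = 0.234467
d₂ = d₁ − σ√T = 0.234467 − 0.466158 = -0.231691
e^{−rT} = e^{−0.0692·0.8919} = 0.940147
N(−d₁) = 0.407311,  N(−d₂) = 0.591611
Put price V = K·e^{−rT}·N(−d₂) − S·N(−d₁) = 82.334422 − 56.722137 = 25.612285
φ(d₁) = (1/√(2π))·e^{−d₁²/2} = 0.388126
ν = S·φ(d₁)·√T = 51.045431

price = 25.612285
ν = 51.045431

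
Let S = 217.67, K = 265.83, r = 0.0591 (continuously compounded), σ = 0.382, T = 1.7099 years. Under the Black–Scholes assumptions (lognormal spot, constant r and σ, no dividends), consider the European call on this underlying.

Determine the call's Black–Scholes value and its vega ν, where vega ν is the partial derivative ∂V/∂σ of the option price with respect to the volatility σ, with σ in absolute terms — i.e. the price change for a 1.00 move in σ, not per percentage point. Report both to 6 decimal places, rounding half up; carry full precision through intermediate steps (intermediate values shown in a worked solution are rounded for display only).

price = 34.716762
ν = 113.398834

σ√T = 0.382·√1.7099 = 0.499515
d₁ = (ln(S/K) + (r+σ²/2)T) / (σ√T) = (ln(217.67/265.83) + (0.0591+0.382²/2)·1.7099) / 0.499515 = (-0.199877 + 0.225813) / 0.499515 = 0.051922
d₂ = d₁ − σ√T = 0.051922 − 0.499515 = -0.447593
e^{−rT} = e^{−0.0591·1.7099} = 0.903883
N(d₁) = 0.520705,  N(d₂) = 0.327223
Call price V = S·N(d₁) − K·e^{−rT}·N(d₂) = 113.341788 − 78.625027 = 34.716762
φ(d₁) = (1/√(2π))·e^{−d₁²/2} = 0.398405
ν = S·φ(d₁)·√T = 113.398834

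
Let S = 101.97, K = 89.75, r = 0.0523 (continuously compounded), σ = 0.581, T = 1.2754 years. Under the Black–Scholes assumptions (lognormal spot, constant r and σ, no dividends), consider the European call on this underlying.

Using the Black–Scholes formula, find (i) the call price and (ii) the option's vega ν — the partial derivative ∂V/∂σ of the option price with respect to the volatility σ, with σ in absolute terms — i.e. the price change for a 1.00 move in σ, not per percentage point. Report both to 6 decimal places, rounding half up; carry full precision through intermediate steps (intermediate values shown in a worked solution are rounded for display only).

price = 33.911126
ν = 37.807530

σ√T = 0.581·√1.2754 = 0.656144
d₁ = (ln(S/K) + (r+σ²/2)T) / (σ√T) = (ln(101.97/89.75) + (0.0523+0.581²/2)·1.2754) / 0.656144 = (0.127651 + 0.281966) / 0.656144 = 0.624278
d₂ = d₁ − σ√T = 0.624278 − 0.656144 = -0.031866
e^{−rT} = e^{−0.0523·1.2754} = 0.935473
N(d₁) = 0.733778,  N(d₂) = 0.487290
Call price V = S·N(d₁) − K·e^{−rT}·N(d₂) = 74.823304 − 40.912177 = 33.911126
φ(d₁) = (1/√(2π))·e^{−d₁²/2} = 0.328309
ν = S·φ(d₁)·√T = 37.807530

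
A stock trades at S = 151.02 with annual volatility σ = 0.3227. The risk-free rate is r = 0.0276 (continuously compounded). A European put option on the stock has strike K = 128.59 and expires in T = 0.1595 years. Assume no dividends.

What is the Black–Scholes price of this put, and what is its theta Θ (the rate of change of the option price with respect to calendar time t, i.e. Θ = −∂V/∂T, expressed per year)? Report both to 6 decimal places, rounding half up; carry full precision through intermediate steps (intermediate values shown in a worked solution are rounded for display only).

price = 0.846893
Θ = -9.441447

σ√T = 0.3227·√0.1595 = 0.128878
d₁ = (ln(S/K) + (r+σ²/2)T) / (σ√T) = (ln(151.02/128.59) + (0.0276+0.3227²/2)·0.1595) / 0.128878 = (0.160783 + 0.012707) / 0.128878 = 1.346157
d₂ = d₁ − σ√T = 1.346157 − 0.128878 = 1.217279
e^{−rT} = e^{−0.0276·0.1595} = 0.995607
N(−d₁) = 0.089126,  N(−d₂) = 0.111749
Put price V = K·e^{−rT}·N(−d₂) − S·N(−d₁) = 14.306695 − 13.459802 = 0.846893
φ(d₁) = (1/√(2π))·e^{−d₁²/2} = 0.161216
Θ = −S·φ(d₁)·σ/(2√T) + r·K·e^{−rT}·N(−d₂) = −9.836312 + 0.394865 = -9.441447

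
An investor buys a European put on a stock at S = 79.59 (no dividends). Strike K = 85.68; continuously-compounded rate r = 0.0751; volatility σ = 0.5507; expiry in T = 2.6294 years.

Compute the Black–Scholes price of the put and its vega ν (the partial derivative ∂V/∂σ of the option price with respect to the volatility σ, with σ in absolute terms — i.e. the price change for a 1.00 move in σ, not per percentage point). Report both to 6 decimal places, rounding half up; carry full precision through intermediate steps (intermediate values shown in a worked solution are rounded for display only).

σ√T = 0.5507·√2.6294 = 0.892983
d₁ = (ln(S/K) + (r+σ²/2)T) / (σ√T) = (ln(79.59/85.68) + (0.0751+0.5507²/2)·2.6294) / 0.892983 = (-0.073731 + 0.596178) / 0.892983 = 0.585058
d₂ = d₁ − σ√T = 0.585058 − 0.892983 = -0.307926
e^{−rT} = e^{−0.0751·2.6294} = 0.820806
N(−d₁) = 0.279255,  N(−d₂) = 0.620931
Put price V = K·e^{−rT}·N(−d₂) − S·N(−d₁) = 43.668002 − 22.225867 = 21.442134
φ(d₁) = (1/√(2π))·e^{−d₁²/2} = 0.336188
ν = S·φ(d₁)·√T = 43.387944

price = 21.442134
ν = 43.387944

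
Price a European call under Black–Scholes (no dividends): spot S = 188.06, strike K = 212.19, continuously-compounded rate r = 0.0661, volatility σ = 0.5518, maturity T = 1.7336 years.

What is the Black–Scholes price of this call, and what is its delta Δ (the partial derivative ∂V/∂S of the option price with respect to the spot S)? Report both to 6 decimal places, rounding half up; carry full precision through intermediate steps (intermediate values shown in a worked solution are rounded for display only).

σ√T = 0.5518·√1.7336 = 0.726534
d₁ = (ln(S/K) + (r+σ²/2)T) / (σ√T) = (ln(188.06/212.19) + (0.0661+0.5518²/2)·1.7336) / 0.726534 = (-0.120721 + 0.378517) / 0.726534 = 0.354830
d₂ = d₁ − σ√T = 0.354830 − 0.726534 = -0.371705
e^{−rT} = e^{−0.0661·1.7336} = 0.891731
N(d₁) = 0.638641,  N(d₂) = 0.355056
Call price V = S·N(d₁) − K·e^{−rT}·N(d₂) = 120.102907 − 67.182481 = 52.920426
Δ = N(d₁) = 0.638641

price = 52.920426
Δ = 0.638641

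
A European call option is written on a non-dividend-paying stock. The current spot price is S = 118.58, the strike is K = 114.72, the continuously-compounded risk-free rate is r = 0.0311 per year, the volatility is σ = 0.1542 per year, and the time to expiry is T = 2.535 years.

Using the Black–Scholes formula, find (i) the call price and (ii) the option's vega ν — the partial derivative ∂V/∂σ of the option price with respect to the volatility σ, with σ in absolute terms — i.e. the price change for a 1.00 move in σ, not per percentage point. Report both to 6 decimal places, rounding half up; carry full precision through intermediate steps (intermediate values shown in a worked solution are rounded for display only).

price = 18.364205
ν = 63.708491

σ√T = 0.1542·√2.535 = 0.245512
d₁ = (ln(S/K) + (r+σ²/2)T) / (σ√T) = (ln(118.58/114.72) + (0.0311+0.1542²/2)·2.535) / 0.245512 = (0.033093 + 0.108977) / 0.245512 = 0.578668
d₂ = d₁ − σ√T = 0.578668 − 0.245512 = 0.333156
e^{−rT} = e^{−0.0311·2.535} = 0.924189
N(d₁) = 0.718593,  N(d₂) = 0.630492
Call price V = S·N(d₁) − K·e^{−rT}·N(d₂) = 85.210801 − 66.846595 = 18.364205
φ(d₁) = (1/√(2π))·e^{−d₁²/2} = 0.337440
ν = S·φ(d₁)·√T = 63.708491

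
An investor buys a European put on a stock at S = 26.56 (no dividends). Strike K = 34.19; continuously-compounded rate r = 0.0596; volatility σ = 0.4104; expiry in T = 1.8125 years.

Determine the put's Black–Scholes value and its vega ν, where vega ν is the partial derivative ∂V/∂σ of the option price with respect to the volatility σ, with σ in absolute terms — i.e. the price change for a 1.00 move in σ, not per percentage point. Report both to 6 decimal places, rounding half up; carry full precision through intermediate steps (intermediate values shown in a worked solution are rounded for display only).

price = 8.500800
ν = 14.263630

σ√T = 0.4104·√1.8125 = 0.552518
d₁ = (ln(S/K) + (r+σ²/2)T) / (σ√T) = (ln(26.56/34.19) + (0.0596+0.4104²/2)·1.8125) / 0.552518 = (-0.252527 + 0.260663) / 0.552518 = 0.014726
d₂ = d₁ − σ√T = 0.014726 − 0.552518 = -0.537792
e^{−rT} = e^{−0.0596·1.8125} = 0.897605
N(−d₁) = 0.494126,  N(−d₂) = 0.704640
Put price V = K·e^{−rT}·N(−d₂) − S·N(−d₁) = 21.624775 − 13.123975 = 8.500800
φ(d₁) = (1/√(2π))·e^{−d₁²/2} = 0.398899
ν = S·φ(d₁)·√T = 14.263630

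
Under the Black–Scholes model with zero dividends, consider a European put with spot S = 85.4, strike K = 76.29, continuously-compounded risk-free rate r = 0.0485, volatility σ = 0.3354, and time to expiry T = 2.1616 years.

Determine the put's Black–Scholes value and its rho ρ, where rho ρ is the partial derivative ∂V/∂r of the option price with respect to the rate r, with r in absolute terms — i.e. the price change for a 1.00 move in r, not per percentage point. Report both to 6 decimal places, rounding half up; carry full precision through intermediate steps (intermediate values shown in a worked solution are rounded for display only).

σ√T = 0.3354·√2.1616 = 0.493118
d₁ = (ln(S/K) + (r+σ²/2)T) / (σ√T) = (ln(85.4/76.29) + (0.0485+0.3354²/2)·2.1616) / 0.493118 = (0.112804 + 0.226420) / 0.493118 = 0.687918
d₂ = d₁ − σ√T = 0.687918 − 0.493118 = 0.194800
e^{−rT} = e^{−0.0485·2.1616} = 0.900471
N(−d₁) = 0.245752,  N(−d₂) = 0.422775
Put price V = K·e^{−rT}·N(−d₂) − S·N(−d₁) = 29.043328 − 20.987250 = 8.056078
ρ = −K·T·e^{−rT}·N(−d₂) = -62.780058

price = 8.056078
ρ = -62.780058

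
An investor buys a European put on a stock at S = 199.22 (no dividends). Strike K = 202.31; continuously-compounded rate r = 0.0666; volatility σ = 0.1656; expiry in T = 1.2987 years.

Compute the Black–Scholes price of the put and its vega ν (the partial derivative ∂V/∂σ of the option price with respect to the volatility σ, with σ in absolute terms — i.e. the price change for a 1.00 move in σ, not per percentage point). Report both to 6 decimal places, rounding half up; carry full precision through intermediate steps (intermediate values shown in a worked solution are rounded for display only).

price = 8.637099
ν = 81.058855

σ√T = 0.1656·√1.2987 = 0.188719
d₁ = (ln(S/K) + (r+σ²/2)T) / (σ√T) = (ln(199.22/202.31) + (0.0666+0.1656²/2)·1.2987) / 0.188719 = (-0.015391 + 0.104301) / 0.188719 = 0.471121
d₂ = d₁ − σ√T = 0.471121 − 0.188719 = 0.282403
e^{−rT} = e^{−0.0666·1.2987} = 0.917142
N(−d₁) = 0.318777,  N(−d₂) = 0.388817
Put price V = K·e^{−rT}·N(−d₂) − S·N(−d₁) = 72.143871 − 63.506771 = 8.637099
φ(d₁) = (1/√(2π))·e^{−d₁²/2} = 0.357037
ν = S·φ(d₁)·√T = 81.058855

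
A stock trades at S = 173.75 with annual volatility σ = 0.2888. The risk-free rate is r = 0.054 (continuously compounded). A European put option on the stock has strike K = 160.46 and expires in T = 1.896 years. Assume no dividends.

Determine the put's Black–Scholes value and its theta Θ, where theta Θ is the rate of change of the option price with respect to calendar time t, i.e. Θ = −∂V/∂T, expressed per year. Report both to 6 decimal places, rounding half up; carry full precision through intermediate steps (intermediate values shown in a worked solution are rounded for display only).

σ√T = 0.2888·√1.896 = 0.397664
d₁ = (ln(S/K) + (r+σ²/2)T) / (σ√T) = (ln(173.75/160.46) + (0.054+0.2888²/2)·1.896) / 0.397664 = (0.079573 + 0.181452) / 0.397664 = 0.656396
d₂ = d₁ − σ√T = 0.656396 − 0.397664 = 0.258732
e^{−rT} = e^{−0.054·1.896} = 0.902683
N(−d₁) = 0.255785,  N(−d₂) = 0.397921
Put price V = K·e^{−rT}·N(−d₂) − S·N(−d₁) = 57.636664 − 44.442582 = 13.194082
φ(d₁) = (1/√(2π))·e^{−d₁²/2} = 0.321626
Θ = −S·φ(d₁)·σ/(2√T) + r·K·e^{−rT}·N(−d₂) = −5.860353 + 3.112380 = -2.747973

price = 13.194082
Θ = -2.747973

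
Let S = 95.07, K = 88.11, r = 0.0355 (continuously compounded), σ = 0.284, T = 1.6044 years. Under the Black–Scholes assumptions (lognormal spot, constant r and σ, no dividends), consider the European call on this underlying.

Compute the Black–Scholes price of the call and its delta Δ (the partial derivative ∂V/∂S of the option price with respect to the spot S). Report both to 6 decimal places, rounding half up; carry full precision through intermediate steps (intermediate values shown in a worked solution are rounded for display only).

price = 19.493539
Δ = 0.708683

σ√T = 0.284·√1.6044 = 0.359728
d₁ = (ln(S/K) + (r+σ²/2)T) / (σ√T) = (ln(95.07/88.11) + (0.0355+0.284²/2)·1.6044) / 0.359728 = (0.076027 + 0.121658) / 0.359728 = 0.549542
d₂ = d₁ − σ√T = 0.549542 − 0.359728 = 0.189814
e^{−rT} = e^{−0.0355·1.6044} = 0.944635
N(d₁) = 0.708683,  N(d₂) = 0.575272
Call price V = S·N(d₁) − K·e^{−rT}·N(d₂) = 67.374517 − 47.880979 = 19.493539
Δ = N(d₁) = 0.708683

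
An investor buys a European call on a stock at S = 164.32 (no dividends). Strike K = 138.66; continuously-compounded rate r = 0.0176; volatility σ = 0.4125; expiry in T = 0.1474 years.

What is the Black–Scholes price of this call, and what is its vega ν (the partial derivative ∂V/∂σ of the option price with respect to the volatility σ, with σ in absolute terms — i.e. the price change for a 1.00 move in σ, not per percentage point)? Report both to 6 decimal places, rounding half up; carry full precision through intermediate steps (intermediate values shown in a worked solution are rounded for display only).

σ√T = 0.4125·√0.1474 = 0.158370
d₁ = (ln(S/K) + (r+σ²/2)T) / (σ√T) = (ln(164.32/138.66) + (0.0176+0.4125²/2)·0.1474) / 0.158370 = (0.169791 + 0.015135) / 0.158370 = 1.167681
d₂ = d₁ − σ√T = 1.167681 − 0.158370 = 1.009311
e^{−rT} = e^{−0.0176·0.1474} = 0.997409
N(d₁) = 0.878532,  N(d₂) = 0.843587
Call price V = S·N(d₁) − K·e^{−rT}·N(d₂) = 144.360435 − 116.668764 = 27.691672
φ(d₁) = (1/√(2π))·e^{−d₁²/2} = 0.201760
ν = S·φ(d₁)·√T = 12.728386

price = 27.691672
ν = 12.728386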